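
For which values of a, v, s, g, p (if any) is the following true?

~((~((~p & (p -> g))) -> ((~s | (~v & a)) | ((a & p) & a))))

a: False, v: False, s: True, g: True, p: True

  ~((~((~p & (p -> g))) -> ((~s | (~v & a)) | ((a & p) & a)))) = True
    ~((~p & (p -> g))) -> ((~s | (~v & a)) | ((a & p) & a)) = False
      ~((~p & (p -> g))) = True
        ~p & (p -> g) = False
          ~p = False
          p -> g = True
      (~s | (~v & a)) | ((a & p) & a) = False
        ~s | (~v & a) = False
          ~s = False
          ~v & a = False
            ~v = True
        (a & p) & a = False
          a & p = False
The formula evaluates to True.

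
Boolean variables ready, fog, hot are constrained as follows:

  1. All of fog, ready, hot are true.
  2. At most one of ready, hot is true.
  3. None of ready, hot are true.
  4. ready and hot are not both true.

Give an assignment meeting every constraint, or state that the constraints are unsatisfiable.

No satisfying assignment exists.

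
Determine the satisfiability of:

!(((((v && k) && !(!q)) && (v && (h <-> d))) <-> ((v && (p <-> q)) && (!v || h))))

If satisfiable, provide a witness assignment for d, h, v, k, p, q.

d = False, h = False, v = True, k = True, p = False, q = True

  !(((((v && k) && !(!q)) && (v && (h <-> d))) <-> ((v && (p <-> q)) && (!v || h)))) = True
    (((v && k) && !(!q)) && (v && (h <-> d))) <-> ((v && (p <-> q)) && (!v || h)) = False
      ((v && k) && !(!q)) && (v && (h <-> d)) = True
        (v && k) && !(!q) = True
          v && k = True
          !(!q) = True
            !q = False
        v && (h <-> d) = True
          h <-> d = True
      (v && (p <-> q)) && (!v || h) = False
        v && (p <-> q) = False
          p <-> q = False
        !v || h = False
          !v = False
The formula evaluates to True.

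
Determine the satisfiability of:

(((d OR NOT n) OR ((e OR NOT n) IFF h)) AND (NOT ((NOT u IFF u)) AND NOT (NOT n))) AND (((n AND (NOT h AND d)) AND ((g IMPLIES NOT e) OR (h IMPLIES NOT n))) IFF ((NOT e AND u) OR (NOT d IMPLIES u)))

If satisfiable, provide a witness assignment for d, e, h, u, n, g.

d = False, e = True, h = True, u = False, n = True, g = True

  ((d OR NOT n) OR ((e OR NOT n) IFF h)) AND (NOT ((NOT u IFF u)) AND NOT (NOT n)) = True
    (d OR NOT n) OR ((e OR NOT n) IFF h) = True
      d OR NOT n = False
        NOT n = False
      (e OR NOT n) IFF h = True
        e OR NOT n = True
          NOT n = False
    NOT ((NOT u IFF u)) AND NOT (NOT n) = True
      NOT ((NOT u IFF u)) = True
        NOT u IFF u = False
          NOT u = True
      NOT (NOT n) = True
        NOT n = False
  ((n AND (NOT h AND d)) AND ((g IMPLIES NOT e) OR (h IMPLIES NOT n))) IFF ((NOT e AND u) OR (NOT d IMPLIES u)) = True
    (n AND (NOT h AND d)) AND ((g IMPLIES NOT e) OR (h IMPLIES NOT n)) = False
      n AND (NOT h AND d) = False
        NOT h AND d = False
          NOT h = False
      (g IMPLIES NOT e) OR (h IMPLIES NOT n) = False
        g IMPLIES NOT e = False
          NOT e = False
        h IMPLIES NOT n = False
          NOT n = False
    (NOT e AND u) OR (NOT d IMPLIES u) = False
      NOT e AND u = False
        NOT e = False
      NOT d IMPLIES u = False
        NOT d = True
Both conjuncts True, so the formula holds.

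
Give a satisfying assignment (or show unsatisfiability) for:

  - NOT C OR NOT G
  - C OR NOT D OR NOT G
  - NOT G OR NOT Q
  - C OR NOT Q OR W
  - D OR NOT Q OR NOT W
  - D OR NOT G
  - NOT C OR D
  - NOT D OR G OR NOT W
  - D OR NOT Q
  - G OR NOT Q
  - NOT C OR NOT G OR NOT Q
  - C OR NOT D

Set G = False.
  then (G OR NOT Q) forces Q = False.
Set C = False.
  then (C OR NOT D) forces D = False.
Set W = False.
All clauses satisfied.

G = False, C = False, D = False, Q = False, W = False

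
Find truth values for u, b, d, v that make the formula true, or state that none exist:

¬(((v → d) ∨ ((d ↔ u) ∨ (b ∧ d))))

u = True, b = False, d = False, v = True

  ¬(((v → d) ∨ ((d ↔ u) ∨ (b ∧ d)))) = True
    (v → d) ∨ ((d ↔ u) ∨ (b ∧ d)) = False
      v → d = False
      (d ↔ u) ∨ (b ∧ d) = False
        d ↔ u = False
        b ∧ d = False
The formula evaluates to True.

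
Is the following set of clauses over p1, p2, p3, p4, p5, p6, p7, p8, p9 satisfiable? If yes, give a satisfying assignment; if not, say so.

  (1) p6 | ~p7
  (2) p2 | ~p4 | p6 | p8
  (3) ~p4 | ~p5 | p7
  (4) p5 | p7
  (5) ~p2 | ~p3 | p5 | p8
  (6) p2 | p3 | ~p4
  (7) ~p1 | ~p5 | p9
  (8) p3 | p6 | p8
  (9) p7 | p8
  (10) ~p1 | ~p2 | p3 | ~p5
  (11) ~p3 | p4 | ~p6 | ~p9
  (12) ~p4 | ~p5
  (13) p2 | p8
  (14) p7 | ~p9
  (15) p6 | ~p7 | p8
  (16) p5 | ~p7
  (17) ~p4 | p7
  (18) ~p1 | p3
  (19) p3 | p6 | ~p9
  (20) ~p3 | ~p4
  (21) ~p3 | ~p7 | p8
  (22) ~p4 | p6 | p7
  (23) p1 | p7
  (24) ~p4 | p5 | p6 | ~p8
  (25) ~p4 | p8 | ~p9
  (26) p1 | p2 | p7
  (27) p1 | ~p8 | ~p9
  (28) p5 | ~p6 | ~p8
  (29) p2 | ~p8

Set p1 = False.
  then (p1 | p7) forces p7 = True.
  then (p6 | ~p7) forces p6 = True.
  then (p5 | ~p7) forces p5 = True.
  then (~p4 | ~p5) forces p4 = False.
Try p2 = False:
  (p2 | p8) forces p8 = True.
  clause (p2 | ~p8) is falsified — backtrack.
So p2 = True.
Set p3 = False.
Set p8 = True.
  then (p1 | ~p8 | ~p9) forces p9 = False.
All clauses satisfied.

p1 = False, p2 = True, p3 = False, p4 = False, p5 = True, p6 = True, p7 = True, p8 = True, p9 = False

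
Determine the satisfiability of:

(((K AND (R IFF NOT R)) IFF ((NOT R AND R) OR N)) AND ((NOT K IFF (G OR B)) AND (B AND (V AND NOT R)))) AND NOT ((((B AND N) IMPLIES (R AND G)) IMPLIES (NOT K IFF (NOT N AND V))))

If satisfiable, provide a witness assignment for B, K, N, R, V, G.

Case R = True: the conjunct NOT R is False.
Case R = False: the formula simplifies to (NOT N AND ((NOT K IFF (G OR B)) AND (B AND V))) AND NOT ((NOT ((B AND N)) IMPLIES (NOT K IFF (NOT N AND V)))).
  N = True: the conjunct NOT N is False.
  N = False: simplifies to ((NOT K IFF (G OR B)) AND (B AND V)) AND NOT ((NOT K IFF V)).
    B = True: simplifies to (NOT K AND V) AND NOT ((NOT K IFF V)).
      K = True: the conjunct NOT K is False.
      K = False: simplifies to V AND NOT V.
        V = True: the conjunct NOT V is False.
        V = False: the conjunct V is False.
    B = False: the conjunct B is False.
Both cases fail — unsatisfiable.

No satisfying assignment exists.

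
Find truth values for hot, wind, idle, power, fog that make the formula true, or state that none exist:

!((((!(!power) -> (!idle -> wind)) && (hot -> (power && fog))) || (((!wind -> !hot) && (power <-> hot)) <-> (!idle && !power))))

hot = True, wind = True, idle = True, power = True, fog = False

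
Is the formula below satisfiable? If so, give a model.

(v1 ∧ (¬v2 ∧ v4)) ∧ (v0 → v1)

v0 = False, v1 = True, v2 = False, v4 = True

  v1 ∧ (¬v2 ∧ v4) = True
    ¬v2 ∧ v4 = True
      ¬v2 = True
  v0 → v1 = True
Both conjuncts True, so the formula holds.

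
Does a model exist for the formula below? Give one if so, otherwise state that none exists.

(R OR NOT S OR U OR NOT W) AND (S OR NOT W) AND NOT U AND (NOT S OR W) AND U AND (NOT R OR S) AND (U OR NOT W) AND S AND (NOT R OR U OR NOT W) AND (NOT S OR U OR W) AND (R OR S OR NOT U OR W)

Case U = True:
  Clause (NOT U) is falsified — contradiction.
Case U = False:
  Clause (U) is falsified — contradiction.
Both cases fail, so the formula is unsatisfiable.

Unsatisfiable — no assignment works.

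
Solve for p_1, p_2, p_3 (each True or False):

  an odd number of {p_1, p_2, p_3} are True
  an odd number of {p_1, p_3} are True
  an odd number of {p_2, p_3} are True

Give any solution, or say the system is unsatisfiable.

p_1 = False, p_2 = False, p_3 = True

{p_1, p_2, p_3}: 1 true → odd ✓
{p_1, p_3}: 1 true → odd ✓
{p_2, p_3}: 1 true → odd ✓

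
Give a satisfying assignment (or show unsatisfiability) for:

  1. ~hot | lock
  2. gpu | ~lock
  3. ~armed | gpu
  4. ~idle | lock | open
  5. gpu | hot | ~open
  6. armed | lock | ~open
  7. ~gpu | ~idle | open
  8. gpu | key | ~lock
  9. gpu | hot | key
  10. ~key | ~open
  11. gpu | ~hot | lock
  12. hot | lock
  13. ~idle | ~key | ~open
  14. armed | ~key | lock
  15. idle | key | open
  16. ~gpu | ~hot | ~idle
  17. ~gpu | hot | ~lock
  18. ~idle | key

open = True, armed = True, gpu = True, key = False, lock = True, idle = False, hot = True

Set open = True.
  then (~key | ~open) forces key = False.
  then (~idle | key) forces idle = False.
Set armed = True.
  then (~armed | gpu) forces gpu = True.
Try lock = False:
  (~hot | lock) forces hot = False.
  clause (hot | lock) is falsified — backtrack.
So lock = True.
  then (~gpu | hot | ~lock) forces hot = True.
All clauses satisfied.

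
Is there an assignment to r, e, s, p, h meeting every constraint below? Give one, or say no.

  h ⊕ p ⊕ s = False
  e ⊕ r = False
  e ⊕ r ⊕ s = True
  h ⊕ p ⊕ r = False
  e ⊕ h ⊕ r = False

r = True; e = True; s = True; p = True; h = False

h ⊕ p ⊕ s = F ⊕ T ⊕ T = False ✓
e ⊕ r = T ⊕ T = False ✓
e ⊕ r ⊕ s = T ⊕ T ⊕ T = True ✓
h ⊕ p ⊕ r = F ⊕ T ⊕ T = False ✓
e ⊕ h ⊕ r = T ⊕ F ⊕ T = False ✓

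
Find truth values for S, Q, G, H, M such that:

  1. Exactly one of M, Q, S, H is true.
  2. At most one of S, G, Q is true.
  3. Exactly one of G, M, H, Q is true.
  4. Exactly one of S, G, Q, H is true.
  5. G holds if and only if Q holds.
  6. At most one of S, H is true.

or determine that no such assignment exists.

S=F, Q=F, G=F, H=T, M=F

  (1) {M, Q, S, H}: 1 true — exactly one ✓
  (2) {S, G, Q}: 0 true — at most one ✓
  (3) {G, M, H, Q}: 1 true — exactly one ✓
  (4) {S, G, Q, H}: 1 true — exactly one ✓
  (5) G=F, Q=F — same ✓
  (6) {S, H}: 1 true — at most one ✓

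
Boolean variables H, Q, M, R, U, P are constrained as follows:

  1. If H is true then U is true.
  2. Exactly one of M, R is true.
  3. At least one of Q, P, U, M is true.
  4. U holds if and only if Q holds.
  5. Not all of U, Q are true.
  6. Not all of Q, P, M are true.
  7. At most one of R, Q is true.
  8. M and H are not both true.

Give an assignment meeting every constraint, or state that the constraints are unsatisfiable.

H: False, Q: False, M: False, R: True, U: False, P: True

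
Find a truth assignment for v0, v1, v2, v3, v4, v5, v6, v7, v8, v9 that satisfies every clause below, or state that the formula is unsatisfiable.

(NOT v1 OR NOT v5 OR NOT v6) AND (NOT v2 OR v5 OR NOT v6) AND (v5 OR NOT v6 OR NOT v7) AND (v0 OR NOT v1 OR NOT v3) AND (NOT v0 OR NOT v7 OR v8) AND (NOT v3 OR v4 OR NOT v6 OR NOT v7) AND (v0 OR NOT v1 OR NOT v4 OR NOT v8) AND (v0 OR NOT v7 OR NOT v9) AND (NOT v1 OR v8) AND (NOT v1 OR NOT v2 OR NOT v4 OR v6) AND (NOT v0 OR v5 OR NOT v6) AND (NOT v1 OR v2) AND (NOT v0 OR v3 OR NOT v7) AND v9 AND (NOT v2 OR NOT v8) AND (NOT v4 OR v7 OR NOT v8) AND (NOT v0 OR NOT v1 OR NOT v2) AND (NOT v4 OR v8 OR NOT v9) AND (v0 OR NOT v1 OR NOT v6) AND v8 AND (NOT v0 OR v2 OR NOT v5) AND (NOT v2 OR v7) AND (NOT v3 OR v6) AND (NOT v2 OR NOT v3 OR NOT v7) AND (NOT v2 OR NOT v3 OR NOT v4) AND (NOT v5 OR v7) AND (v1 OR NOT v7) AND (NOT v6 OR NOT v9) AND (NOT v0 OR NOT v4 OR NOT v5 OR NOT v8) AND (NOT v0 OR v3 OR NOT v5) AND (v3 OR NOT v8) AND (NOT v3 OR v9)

UNSATISFIABLE

Case v6 = True:
  (v9) forces v9 = True.
  Clause (NOT v6 OR NOT v9) is falsified — contradiction.
Case v6 = False:
  (v9) forces v9 = True.
  (v8) forces v8 = True.
  (NOT v2 OR NOT v8) forces v2 = False.
  (NOT v1 OR v2) forces v1 = False.
  (NOT v3 OR v6) forces v3 = False.
  Clause (v3 OR NOT v8) is falsified — contradiction.
Both cases fail, so the formula is unsatisfiable.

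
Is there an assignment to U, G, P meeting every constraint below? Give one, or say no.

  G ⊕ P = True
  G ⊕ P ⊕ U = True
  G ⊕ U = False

U=F, G=F, P=T

G ⊕ P = F ⊕ T = True ✓
G ⊕ P ⊕ U = F ⊕ T ⊕ F = True ✓
G ⊕ U = F ⊕ F = False ✓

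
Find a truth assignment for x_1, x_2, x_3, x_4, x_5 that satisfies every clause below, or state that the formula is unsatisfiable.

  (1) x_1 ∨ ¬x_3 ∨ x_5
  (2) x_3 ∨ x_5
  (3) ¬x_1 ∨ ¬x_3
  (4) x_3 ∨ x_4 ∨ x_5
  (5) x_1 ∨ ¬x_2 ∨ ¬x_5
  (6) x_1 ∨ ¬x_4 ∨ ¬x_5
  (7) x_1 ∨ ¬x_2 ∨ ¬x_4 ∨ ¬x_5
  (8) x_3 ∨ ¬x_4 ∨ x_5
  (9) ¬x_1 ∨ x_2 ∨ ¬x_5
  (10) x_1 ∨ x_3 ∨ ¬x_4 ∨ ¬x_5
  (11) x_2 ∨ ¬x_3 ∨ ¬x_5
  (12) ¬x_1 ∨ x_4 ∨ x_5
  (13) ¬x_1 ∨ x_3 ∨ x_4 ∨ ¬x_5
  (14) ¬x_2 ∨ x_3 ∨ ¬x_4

x_1: False, x_2: False, x_3: False, x_4: False, x_5: True

Try x_1 = True:
  (¬x_1 ∨ ¬x_3) forces x_3 = False.
  (x_3 ∨ x_5) forces x_5 = True.
  (¬x_1 ∨ x_2 ∨ ¬x_5) forces x_2 = True.
  (¬x_1 ∨ x_3 ∨ x_4 ∨ ¬x_5) forces x_4 = True.
  clause (¬x_2 ∨ x_3 ∨ ¬x_4) is falsified — backtrack.
So x_1 = False.
Try x_2 = True:
  (x_1 ∨ ¬x_2 ∨ ¬x_5) forces x_5 = False.
  (x_1 ∨ ¬x_3 ∨ x_5) forces x_3 = False.
  clause (x_3 ∨ x_5) is falsified — backtrack.
So x_2 = False.
Try x_3 = True:
  (x_1 ∨ ¬x_3 ∨ x_5) forces x_5 = True.
  clause (x_2 ∨ ¬x_3 ∨ ¬x_5) is falsified — backtrack.
So x_3 = False.
  then (x_3 ∨ x_5) forces x_5 = True.
  then (x_1 ∨ ¬x_4 ∨ ¬x_5) forces x_4 = False.
All clauses satisfied.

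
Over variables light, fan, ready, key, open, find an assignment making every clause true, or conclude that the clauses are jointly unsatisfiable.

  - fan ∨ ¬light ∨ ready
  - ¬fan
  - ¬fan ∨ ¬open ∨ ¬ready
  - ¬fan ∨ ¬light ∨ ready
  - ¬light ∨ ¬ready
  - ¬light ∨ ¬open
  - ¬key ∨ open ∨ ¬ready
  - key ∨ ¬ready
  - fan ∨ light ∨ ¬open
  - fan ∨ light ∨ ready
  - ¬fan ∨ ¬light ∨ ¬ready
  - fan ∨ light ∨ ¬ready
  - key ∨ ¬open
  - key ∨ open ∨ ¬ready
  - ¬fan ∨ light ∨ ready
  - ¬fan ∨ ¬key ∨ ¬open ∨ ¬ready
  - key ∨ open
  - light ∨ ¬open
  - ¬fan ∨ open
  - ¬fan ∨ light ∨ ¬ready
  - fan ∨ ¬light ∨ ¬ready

The formula is unsatisfiable.

Case ready = True:
  (¬fan) forces fan = False.
  (¬light ∨ ¬ready) forces light = False.
  Clause (fan ∨ light ∨ ¬ready) is falsified — contradiction.
Case ready = False:
  (¬fan) forces fan = False.
  (fan ∨ ¬light ∨ ready) forces light = False.
  Clause (fan ∨ light ∨ ready) is falsified — contradiction.
Both cases fail, so the formula is unsatisfiable.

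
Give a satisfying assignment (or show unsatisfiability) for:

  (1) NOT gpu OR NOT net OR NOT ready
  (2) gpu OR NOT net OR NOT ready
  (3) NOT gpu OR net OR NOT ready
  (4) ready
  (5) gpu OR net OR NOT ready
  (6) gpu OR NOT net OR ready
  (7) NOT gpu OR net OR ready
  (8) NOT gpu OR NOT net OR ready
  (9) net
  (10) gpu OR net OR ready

Unsatisfiable

Case net = True:
  (ready) forces ready = True.
  (NOT gpu OR NOT net OR NOT ready) forces gpu = False.
  Clause (gpu OR NOT net OR NOT ready) is falsified — contradiction.
Case net = False:
  Clause (net) is falsified — contradiction.
Both cases fail, so the formula is unsatisfiable.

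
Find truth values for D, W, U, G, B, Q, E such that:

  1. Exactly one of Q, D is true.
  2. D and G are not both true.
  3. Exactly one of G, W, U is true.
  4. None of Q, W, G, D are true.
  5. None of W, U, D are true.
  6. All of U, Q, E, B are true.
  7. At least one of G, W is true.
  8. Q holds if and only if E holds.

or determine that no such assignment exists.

Unsatisfiable — no assignment works.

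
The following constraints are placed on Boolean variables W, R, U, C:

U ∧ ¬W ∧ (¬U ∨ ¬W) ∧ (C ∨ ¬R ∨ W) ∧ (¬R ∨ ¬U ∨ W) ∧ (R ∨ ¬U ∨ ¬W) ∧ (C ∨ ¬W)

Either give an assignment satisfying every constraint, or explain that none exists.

W: False; R: False; U: True; C: False

Unit clause (U) forces U = True.
Unit clause (¬W) forces W = False.
In (¬R ∨ ¬U ∨ W) only ¬R is left, so R = False.
Set C = False.
All clauses satisfied.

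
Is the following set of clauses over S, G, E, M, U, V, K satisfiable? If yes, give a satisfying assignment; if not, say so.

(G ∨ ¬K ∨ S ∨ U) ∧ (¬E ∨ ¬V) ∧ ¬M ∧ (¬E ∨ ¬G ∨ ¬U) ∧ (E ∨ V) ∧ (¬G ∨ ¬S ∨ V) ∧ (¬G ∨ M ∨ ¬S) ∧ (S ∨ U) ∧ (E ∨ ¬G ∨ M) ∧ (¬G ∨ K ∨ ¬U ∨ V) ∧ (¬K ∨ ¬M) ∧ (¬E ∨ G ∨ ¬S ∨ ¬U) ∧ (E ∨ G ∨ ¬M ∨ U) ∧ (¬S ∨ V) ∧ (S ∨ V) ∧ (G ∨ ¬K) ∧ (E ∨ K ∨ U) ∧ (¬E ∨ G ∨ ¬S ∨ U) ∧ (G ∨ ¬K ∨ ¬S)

S=F, G=F, E=F, M=F, U=T, V=T, K=F

Unit clause (¬M) forces M = False.
Set S = False.
  then (S ∨ U) forces U = True.
  then (S ∨ V) forces V = True.
  then (¬E ∨ ¬V) forces E = False.
  then (E ∨ ¬G ∨ M) forces G = False.
  then (G ∨ ¬K) forces K = False.
All clauses satisfied.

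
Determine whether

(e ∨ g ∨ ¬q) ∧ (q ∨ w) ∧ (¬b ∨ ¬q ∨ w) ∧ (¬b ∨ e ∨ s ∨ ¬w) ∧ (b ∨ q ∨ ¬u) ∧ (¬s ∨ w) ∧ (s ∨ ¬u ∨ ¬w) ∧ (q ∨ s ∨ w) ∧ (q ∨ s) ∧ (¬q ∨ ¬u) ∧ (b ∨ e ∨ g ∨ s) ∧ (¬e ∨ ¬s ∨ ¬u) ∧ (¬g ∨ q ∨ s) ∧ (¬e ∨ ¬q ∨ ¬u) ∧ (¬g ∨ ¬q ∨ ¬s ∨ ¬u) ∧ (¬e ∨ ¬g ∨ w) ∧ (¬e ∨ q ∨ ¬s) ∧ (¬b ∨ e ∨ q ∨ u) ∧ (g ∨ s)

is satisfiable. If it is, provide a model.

e = True, w = True, g = False, b = True, u = False, q = True, s = True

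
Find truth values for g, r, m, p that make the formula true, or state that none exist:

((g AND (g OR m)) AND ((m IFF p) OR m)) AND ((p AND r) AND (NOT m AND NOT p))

UNSATISFIABLE

Case p = True: the conjunct NOT p is False.
Case p = False: the conjunct p is False.
Both cases fail — unsatisfiable.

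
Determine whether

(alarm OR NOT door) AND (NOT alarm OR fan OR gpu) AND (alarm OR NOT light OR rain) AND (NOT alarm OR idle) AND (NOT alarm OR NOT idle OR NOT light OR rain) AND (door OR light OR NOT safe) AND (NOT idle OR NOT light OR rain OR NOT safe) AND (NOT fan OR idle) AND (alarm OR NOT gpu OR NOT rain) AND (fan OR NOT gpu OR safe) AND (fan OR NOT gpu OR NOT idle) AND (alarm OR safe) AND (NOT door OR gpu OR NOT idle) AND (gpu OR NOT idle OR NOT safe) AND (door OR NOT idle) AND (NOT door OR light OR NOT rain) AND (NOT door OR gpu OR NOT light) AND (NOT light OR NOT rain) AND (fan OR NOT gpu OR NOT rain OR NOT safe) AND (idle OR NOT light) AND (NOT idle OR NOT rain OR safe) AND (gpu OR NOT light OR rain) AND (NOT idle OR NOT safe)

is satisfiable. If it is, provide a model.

Set door = True.
  then (alarm OR NOT door) forces alarm = True.
  then (NOT alarm OR idle) forces idle = True.
  then (NOT door OR gpu OR NOT idle) forces gpu = True.
  then (NOT idle OR NOT safe) forces safe = False.
  then (fan OR NOT gpu OR safe) forces fan = True.
  then (NOT idle OR NOT rain OR safe) forces rain = False.
  then (NOT alarm OR NOT idle OR NOT light OR rain) forces light = False.
All clauses satisfied.

door = True, idle = True, fan = True, alarm = True, rain = False, gpu = True, light = False, safe = False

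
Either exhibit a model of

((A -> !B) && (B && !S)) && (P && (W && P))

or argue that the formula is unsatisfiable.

W=T; A=F; P=T; S=F; B=T

  (A -> !B) && (B && !S) = True
    A -> !B = True
      !B = False
    B && !S = True
      !S = True
  P && (W && P) = True
    W && P = True
Both conjuncts True, so the formula holds.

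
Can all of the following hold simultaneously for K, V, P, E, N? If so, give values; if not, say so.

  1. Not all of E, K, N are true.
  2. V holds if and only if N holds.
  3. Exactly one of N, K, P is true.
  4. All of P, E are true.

K: False, V: False, P: True, E: True, N: False

  (1) {E, K, N}: 1/3 true — not all ✓
  (2) V=F, N=F — same ✓
  (3) {N, K, P}: 1 true — exactly one ✓
  (4) {P, E}: all 2 true ✓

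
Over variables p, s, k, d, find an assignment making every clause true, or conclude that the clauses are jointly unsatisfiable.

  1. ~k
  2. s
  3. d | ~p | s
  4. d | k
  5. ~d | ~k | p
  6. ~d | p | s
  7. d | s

Unit clause (~k) forces k = False.
Unit clause (s) forces s = True.
In (d | k) only d is left, so d = True.
Set p = True.
All clauses satisfied.

p = True, s = True, k = False, d = True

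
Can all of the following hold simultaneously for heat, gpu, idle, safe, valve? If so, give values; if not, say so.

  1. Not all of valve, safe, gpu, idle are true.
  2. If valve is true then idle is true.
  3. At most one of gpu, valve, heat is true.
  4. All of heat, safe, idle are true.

heat = True, gpu = False, idle = True, safe = True, valve = False

  (1) {valve, safe, gpu, idle}: 2/4 true — not all ✓
  (2) valve=F ⇒ idle: vacuous ✓
  (3) {gpu, valve, heat}: 1 true — at most one ✓
  (4) {heat, safe, idle}: all 3 true ✓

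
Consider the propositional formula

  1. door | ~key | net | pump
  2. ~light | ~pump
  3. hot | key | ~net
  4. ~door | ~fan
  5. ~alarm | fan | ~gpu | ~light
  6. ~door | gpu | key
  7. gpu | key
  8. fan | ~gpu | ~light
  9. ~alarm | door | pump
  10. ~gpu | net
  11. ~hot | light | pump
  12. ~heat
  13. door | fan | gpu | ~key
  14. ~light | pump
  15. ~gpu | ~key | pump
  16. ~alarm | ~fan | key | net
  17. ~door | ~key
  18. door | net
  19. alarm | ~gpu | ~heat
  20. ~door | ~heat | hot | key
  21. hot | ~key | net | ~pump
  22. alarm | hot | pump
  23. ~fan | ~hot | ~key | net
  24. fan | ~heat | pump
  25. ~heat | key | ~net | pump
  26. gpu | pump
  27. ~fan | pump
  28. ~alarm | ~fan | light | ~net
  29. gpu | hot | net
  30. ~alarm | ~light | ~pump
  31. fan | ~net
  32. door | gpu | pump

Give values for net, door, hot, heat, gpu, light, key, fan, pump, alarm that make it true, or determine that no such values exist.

net = True, door = False, hot = True, heat = False, gpu = True, light = False, key = False, fan = True, pump = True, alarm = False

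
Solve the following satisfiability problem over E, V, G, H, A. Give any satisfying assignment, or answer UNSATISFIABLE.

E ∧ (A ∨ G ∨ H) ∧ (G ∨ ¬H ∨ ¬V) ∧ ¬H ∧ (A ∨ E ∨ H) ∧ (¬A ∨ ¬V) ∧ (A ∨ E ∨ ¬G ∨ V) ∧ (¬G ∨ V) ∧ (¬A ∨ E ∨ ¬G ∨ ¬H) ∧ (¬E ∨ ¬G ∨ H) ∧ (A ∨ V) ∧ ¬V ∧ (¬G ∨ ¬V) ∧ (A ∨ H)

Unit clause (E) forces E = True.
Unit clause (¬H) forces H = False.
In (¬E ∨ ¬G ∨ H) only ¬G is left, so G = False.
Unit clause (¬V) forces V = False.
In (A ∨ H) only A is left, so A = True.
All clauses satisfied.

E: True, V: False, G: False, H: False, A: True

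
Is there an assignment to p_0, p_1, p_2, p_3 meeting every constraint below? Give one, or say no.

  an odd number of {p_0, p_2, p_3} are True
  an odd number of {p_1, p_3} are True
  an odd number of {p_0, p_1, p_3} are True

p_0: False, p_1: True, p_2: True, p_3: False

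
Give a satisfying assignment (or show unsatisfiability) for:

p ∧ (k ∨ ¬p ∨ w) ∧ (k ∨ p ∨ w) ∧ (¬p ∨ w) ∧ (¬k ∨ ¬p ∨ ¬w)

k = False, w = True, p = True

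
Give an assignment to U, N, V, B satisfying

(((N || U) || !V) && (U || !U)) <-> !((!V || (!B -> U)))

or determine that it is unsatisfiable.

U: False, N: True, V: True, B: False

  (((N || U) || !V) && (U || !U)) <-> !((!V || (!B -> U))) = True
    ((N || U) || !V) && (U || !U) = True
      (N || U) || !V = True
        N || U = True
        !V = False
      U || !U = True
        !U = True
    !((!V || (!B -> U))) = True
      !V || (!B -> U) = False
        !V = False
        !B -> U = False
          !B = True
The formula evaluates to True.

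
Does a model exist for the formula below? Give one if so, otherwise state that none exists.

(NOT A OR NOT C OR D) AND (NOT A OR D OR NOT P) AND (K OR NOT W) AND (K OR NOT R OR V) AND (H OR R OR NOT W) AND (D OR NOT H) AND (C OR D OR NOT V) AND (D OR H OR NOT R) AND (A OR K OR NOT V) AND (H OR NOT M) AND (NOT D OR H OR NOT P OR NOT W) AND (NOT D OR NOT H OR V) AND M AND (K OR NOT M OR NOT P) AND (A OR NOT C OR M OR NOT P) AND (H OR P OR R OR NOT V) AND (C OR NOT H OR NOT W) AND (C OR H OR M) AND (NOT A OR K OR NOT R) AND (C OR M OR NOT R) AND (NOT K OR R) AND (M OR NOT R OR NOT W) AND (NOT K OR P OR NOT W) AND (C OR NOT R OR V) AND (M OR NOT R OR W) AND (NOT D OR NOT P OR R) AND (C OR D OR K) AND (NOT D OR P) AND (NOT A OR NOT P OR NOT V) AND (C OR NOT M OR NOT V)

M = True; A = False; R = True; H = True; C = True; P = True; V = True; D = True; K = True; W = False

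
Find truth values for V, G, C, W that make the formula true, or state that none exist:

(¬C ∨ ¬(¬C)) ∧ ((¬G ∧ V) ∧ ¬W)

V: True, G: False, C: True, W: False

  ¬C ∨ ¬(¬C) = True
    ¬C = False
    ¬(¬C) = True
      ¬C = False
  (¬G ∧ V) ∧ ¬W = True
    ¬G ∧ V = True
      ¬G = True
    ¬W = True
Both conjuncts True, so the formula holds.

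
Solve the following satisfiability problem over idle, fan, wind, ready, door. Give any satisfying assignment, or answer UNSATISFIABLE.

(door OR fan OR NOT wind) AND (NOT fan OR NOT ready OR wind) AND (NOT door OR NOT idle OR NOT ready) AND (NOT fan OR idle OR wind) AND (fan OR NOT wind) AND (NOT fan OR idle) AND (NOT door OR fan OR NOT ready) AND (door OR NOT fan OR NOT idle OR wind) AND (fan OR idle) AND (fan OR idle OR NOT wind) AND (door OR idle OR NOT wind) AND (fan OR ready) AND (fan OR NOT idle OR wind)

Set idle = True.
Try fan = False:
  (fan OR NOT wind) forces wind = False.
  clause (fan OR NOT idle OR wind) is falsified — backtrack.
So fan = True.
Set wind = True.
Set ready = True.
  then (NOT door OR NOT idle OR NOT ready) forces door = False.
All clauses satisfied.

idle=T, fan=T, wind=T, ready=T, door=F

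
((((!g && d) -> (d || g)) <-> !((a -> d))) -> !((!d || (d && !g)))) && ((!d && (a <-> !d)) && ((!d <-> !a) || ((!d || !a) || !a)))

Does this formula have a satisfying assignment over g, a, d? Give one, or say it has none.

Case d = True: the conjunct !d is False.
Case d = False: the formula simplifies to !a && a.
  a = True: the conjunct !a is False.
  a = False: the conjunct a is False.
Both cases fail — unsatisfiable.

Unsatisfiable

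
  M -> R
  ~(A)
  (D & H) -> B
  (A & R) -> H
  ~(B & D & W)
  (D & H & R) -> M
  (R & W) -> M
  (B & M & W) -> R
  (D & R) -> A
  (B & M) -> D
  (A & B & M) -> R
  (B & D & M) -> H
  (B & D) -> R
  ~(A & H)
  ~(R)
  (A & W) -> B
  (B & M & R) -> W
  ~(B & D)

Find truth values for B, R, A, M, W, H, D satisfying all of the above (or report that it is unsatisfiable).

Unit clause (~R) forces R = False.
Unit clause (~A) forces A = False.
In (~M | R) only ~M is left, so M = False.
Set B = False.
Set W = True.
Set H = False.
Set D = True.
All clauses satisfied.

B=F, R=F, A=F, M=F, W=T, H=F, D=T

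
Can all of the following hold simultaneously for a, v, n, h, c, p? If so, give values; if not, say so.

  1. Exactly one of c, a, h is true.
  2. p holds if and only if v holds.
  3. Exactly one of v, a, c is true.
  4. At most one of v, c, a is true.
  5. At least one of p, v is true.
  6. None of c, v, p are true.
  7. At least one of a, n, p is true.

Case v = True:
  Constraint (6) is violated (v=T) — contradiction.
Case v = False:
  (2) with v=F forces p = False.
  Constraint (5) is violated (p=F, v=F) — contradiction.
Both cases fail — unsatisfiable.

The formula is unsatisfiable.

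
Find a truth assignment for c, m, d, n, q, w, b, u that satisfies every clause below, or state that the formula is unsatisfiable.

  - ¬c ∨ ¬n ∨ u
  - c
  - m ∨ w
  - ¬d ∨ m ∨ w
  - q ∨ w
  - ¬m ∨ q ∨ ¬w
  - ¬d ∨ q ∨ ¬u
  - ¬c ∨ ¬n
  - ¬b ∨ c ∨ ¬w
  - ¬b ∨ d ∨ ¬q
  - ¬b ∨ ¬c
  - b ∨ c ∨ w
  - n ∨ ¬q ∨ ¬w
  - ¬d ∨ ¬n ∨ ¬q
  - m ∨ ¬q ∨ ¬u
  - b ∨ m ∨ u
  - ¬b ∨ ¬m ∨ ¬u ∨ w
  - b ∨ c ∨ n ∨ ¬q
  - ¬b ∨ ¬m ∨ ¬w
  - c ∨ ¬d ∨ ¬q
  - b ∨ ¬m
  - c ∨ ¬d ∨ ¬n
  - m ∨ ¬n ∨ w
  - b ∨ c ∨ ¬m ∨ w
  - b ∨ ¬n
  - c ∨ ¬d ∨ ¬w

Unit clause (c) forces c = True.
In (¬c ∨ ¬n) only ¬n is left, so n = False.
In (¬b ∨ ¬c) only ¬b is left, so b = False.
In (b ∨ ¬m) only ¬m is left, so m = False.
In (m ∨ w) only w is left, so w = True.
In (n ∨ ¬q ∨ ¬w) only ¬q is left, so q = False.
In (b ∨ m ∨ u) only u is left, so u = True.
In (¬d ∨ q ∨ ¬u) only ¬d is left, so d = False.
All clauses satisfied.

c=T, m=F, d=F, n=F, q=F, w=T, b=F, u=T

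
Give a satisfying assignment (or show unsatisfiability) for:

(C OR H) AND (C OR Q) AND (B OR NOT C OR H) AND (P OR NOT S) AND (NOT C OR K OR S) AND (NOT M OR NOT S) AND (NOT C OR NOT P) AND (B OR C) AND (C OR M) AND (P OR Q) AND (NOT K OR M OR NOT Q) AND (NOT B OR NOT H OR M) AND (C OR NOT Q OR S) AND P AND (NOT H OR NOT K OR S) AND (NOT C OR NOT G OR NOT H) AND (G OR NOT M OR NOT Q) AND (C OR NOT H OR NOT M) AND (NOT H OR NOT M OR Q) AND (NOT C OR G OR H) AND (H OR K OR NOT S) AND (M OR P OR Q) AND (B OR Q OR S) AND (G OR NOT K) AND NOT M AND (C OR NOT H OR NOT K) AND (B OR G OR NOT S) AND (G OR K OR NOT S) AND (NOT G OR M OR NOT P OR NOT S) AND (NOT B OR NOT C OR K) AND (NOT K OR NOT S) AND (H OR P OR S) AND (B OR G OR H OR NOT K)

Case M = True:
  Clause (NOT M) is falsified — contradiction.
Case M = False:
  (C OR M) forces C = True.
  (NOT C OR NOT P) forces P = False.
  Clause (P) is falsified — contradiction.
Both cases fail, so the formula is unsatisfiable.

UNSATISFIABLE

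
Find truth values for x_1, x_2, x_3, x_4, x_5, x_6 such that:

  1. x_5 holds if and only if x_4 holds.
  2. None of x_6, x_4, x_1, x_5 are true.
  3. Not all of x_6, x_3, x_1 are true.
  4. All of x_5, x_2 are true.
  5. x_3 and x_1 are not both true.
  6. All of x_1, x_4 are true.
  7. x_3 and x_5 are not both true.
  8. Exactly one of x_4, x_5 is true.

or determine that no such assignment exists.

The formula is unsatisfiable.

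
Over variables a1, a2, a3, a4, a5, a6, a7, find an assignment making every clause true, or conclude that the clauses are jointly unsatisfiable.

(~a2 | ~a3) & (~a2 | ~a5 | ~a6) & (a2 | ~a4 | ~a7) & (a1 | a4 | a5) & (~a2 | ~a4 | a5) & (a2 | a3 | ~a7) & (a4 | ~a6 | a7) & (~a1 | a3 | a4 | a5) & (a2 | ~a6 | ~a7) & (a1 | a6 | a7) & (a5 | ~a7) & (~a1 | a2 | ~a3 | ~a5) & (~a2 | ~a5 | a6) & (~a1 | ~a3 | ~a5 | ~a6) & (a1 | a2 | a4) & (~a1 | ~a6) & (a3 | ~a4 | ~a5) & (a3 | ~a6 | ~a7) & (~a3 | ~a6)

a1: True, a2: False, a3: True, a4: False, a5: False, a6: False, a7: False

Set a1 = True.
  then (~a1 | ~a6) forces a6 = False.
Set a2 = False.
Set a3 = True.
  then (~a1 | a2 | ~a3 | ~a5) forces a5 = False.
  then (a5 | ~a7) forces a7 = False.
Set a4 = False.
All clauses satisfied.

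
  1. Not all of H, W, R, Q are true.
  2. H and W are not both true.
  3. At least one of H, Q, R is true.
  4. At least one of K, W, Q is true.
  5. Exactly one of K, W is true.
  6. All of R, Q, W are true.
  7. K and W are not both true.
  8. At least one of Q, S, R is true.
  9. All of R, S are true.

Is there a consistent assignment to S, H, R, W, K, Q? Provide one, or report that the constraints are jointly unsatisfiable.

S=T; H=F; R=T; W=T; K=F; Q=T

  (1) {H, W, R, Q}: 3/4 true — not all ✓
  (2) H=F, W=T — not both ✓
  (3) {H, Q, R}: 2 true — at least one ✓
  (4) {K, W, Q}: 2 true — at least one ✓
  (5) {K, W}: 1 true — exactly one ✓
  (6) {R, Q, W}: all 3 true ✓
  (7) K=F, W=T — not both ✓
  (8) {Q, S, R}: 3 true — at least one ✓
  (9) {R, S}: all 2 true ✓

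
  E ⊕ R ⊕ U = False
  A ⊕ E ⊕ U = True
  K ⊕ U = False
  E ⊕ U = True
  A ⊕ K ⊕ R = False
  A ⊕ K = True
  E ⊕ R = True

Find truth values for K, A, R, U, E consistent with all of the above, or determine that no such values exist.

K=T, A=F, R=T, U=T, E=F

E ⊕ R ⊕ U = F ⊕ T ⊕ T = False ✓
A ⊕ E ⊕ U = F ⊕ F ⊕ T = True ✓
K ⊕ U = T ⊕ T = False ✓
E ⊕ U = F ⊕ T = True ✓
A ⊕ K ⊕ R = F ⊕ T ⊕ T = False ✓
A ⊕ K = F ⊕ T = True ✓
E ⊕ R = F ⊕ T = True ✓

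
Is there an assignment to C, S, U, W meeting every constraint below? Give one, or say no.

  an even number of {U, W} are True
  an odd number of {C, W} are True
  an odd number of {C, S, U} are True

C = False, S = False, U = True, W = True

{U, W}: 2 true → even ✓
{C, W}: 1 true → odd ✓
{C, S, U}: 1 true → odd ✓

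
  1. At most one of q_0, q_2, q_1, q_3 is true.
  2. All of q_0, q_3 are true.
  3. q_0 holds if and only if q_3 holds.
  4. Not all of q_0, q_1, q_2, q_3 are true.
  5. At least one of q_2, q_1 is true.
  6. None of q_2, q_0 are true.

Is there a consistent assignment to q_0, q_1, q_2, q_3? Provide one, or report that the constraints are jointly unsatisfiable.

Case q_0 = True:
  Constraint (6) is violated (q_0=T) — contradiction.
Case q_0 = False:
  Constraint (2) is violated (q_0=F) — contradiction.
Both cases fail — unsatisfiable.

The formula is unsatisfiable.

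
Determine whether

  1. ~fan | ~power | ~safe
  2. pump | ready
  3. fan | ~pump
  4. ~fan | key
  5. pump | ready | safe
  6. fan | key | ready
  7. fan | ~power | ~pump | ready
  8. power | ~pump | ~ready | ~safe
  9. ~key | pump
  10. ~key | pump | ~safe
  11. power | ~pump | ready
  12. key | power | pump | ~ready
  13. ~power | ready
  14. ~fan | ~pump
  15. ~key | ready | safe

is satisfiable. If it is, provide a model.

Set key = False.
  then (~fan | key) forces fan = False.
  then (fan | key | ready) forces ready = True.
  then (fan | ~pump) forces pump = False.
  then (key | power | pump | ~ready) forces power = True.
Set safe = True.
All clauses satisfied.

key = False, pump = False, ready = True, safe = True, fan = False, power = True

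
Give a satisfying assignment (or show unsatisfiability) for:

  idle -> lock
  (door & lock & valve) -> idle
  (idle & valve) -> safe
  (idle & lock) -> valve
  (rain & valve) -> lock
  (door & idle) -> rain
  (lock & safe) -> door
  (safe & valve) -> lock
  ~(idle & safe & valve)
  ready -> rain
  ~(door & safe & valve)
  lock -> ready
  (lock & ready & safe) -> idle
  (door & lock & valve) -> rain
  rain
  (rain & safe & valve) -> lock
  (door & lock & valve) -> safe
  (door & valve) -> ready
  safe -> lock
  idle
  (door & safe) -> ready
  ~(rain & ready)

Case idle = True:
  (~idle | lock) forces lock = True.
  (~lock | ready) forces ready = True.
  (~rain | ~ready) forces rain = False.
  Clause (rain | ~ready) is falsified — contradiction.
Case idle = False:
  Clause (idle) is falsified — contradiction.
Both cases fail, so the formula is unsatisfiable.

Unsatisfiable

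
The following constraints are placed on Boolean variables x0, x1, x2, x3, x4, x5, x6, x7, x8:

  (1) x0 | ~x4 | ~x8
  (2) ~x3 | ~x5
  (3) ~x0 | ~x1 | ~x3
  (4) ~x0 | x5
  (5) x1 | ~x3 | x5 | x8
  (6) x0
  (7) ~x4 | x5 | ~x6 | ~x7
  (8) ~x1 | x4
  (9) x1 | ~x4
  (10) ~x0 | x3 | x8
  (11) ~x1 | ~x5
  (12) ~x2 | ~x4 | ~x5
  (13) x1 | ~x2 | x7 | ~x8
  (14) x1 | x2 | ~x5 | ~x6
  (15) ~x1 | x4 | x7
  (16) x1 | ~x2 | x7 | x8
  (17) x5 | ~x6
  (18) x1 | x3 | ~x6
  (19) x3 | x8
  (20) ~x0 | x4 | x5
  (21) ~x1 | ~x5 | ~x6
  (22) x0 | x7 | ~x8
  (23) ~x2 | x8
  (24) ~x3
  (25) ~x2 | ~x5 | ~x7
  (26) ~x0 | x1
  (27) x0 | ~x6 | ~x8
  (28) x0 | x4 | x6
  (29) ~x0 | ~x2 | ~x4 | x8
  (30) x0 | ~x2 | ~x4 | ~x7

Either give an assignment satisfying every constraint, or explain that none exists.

Unsatisfiable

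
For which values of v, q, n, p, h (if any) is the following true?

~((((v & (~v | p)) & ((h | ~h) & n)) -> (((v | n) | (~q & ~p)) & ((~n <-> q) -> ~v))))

v = True, q = False, n = True, p = True, h = True

  ~((((v & (~v | p)) & ((h | ~h) & n)) -> (((v | n) | (~q & ~p)) & ((~n <-> q) -> ~v)))) = True
    ((v & (~v | p)) & ((h | ~h) & n)) -> (((v | n) | (~q & ~p)) & ((~n <-> q) -> ~v)) = False
      (v & (~v | p)) & ((h | ~h) & n) = True
        v & (~v | p) = True
          ~v | p = True
            ~v = False
        (h | ~h) & n = True
          h | ~h = True
            ~h = False
      ((v | n) | (~q & ~p)) & ((~n <-> q) -> ~v) = False
        (v | n) | (~q & ~p) = True
          v | n = True
          ~q & ~p = False
            ~q = True
            ~p = False
        (~n <-> q) -> ~v = False
          ~n <-> q = True
            ~n = False
          ~v = False
The formula evaluates to True.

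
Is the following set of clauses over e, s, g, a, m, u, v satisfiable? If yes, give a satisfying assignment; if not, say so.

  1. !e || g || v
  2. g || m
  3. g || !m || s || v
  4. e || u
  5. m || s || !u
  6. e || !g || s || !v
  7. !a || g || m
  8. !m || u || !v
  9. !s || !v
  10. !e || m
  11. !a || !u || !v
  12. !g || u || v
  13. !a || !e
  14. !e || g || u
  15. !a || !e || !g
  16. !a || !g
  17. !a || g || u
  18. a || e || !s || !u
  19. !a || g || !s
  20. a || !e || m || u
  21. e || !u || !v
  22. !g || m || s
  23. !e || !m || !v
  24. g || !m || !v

e: False, s: False, g: True, a: False, m: True, u: True, v: False

Set e = False.
  then (e || u) forces u = True.
  then (e || !u || !v) forces v = False.
Try s = True:
  (a || e || !s || !u) forces a = True.
  (!a || !g) forces g = False.
  clause (!a || g || !s) is falsified — backtrack.
So s = False.
  then (m || s || !u) forces m = True.
  then (g || !m || s || v) forces g = True.
  then (!a || !g) forces a = False.
All clauses satisfied.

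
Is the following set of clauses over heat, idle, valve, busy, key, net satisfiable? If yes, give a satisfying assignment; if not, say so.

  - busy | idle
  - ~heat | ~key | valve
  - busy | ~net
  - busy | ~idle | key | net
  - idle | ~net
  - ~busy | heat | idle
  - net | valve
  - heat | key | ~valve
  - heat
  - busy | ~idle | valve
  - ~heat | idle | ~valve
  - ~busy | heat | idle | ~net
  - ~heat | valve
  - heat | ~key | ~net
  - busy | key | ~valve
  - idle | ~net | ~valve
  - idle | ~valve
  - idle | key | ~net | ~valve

heat = True, idle = True, valve = True, busy = True, key = True, net = True

Unit clause (heat) forces heat = True.
In (~heat | valve) only valve is left, so valve = True.
In (idle | ~valve) only idle is left, so idle = True.
Set busy = True.
Set key = True.
Set net = True.
All clauses satisfied.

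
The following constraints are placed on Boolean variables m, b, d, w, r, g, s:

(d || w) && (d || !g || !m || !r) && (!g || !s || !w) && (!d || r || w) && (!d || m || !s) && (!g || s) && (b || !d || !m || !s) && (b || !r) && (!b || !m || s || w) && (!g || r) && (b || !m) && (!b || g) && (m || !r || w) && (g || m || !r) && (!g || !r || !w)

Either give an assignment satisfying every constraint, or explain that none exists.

m = False, b = False, d = False, w = True, r = False, g = False, s = True

Set m = False.
Try b = True:
  (!b || g) forces g = True.
  (!g || s) forces s = True.
  (!g || !s || !w) forces w = False.
  (d || w) forces d = True.
  clause (!d || m || !s) is falsified — backtrack.
So b = False.
  then (b || !r) forces r = False.
  then (!g || r) forces g = False.
Set d = False.
  then (d || w) forces w = True.
Set s = True.
All clauses satisfied.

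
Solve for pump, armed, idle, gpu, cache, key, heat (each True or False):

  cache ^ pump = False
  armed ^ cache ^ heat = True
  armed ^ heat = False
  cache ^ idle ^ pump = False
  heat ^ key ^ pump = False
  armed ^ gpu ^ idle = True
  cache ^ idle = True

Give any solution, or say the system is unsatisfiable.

pump=T, armed=T, idle=F, gpu=F, cache=T, key=F, heat=T

cache ^ pump = T ^ T = False ✓
armed ^ cache ^ heat = T ^ T ^ T = True ✓
armed ^ heat = T ^ T = False ✓
cache ^ idle ^ pump = T ^ F ^ T = False ✓
heat ^ key ^ pump = T ^ F ^ T = False ✓
armed ^ gpu ^ idle = T ^ F ^ F = True ✓
cache ^ idle = T ^ F = True ✓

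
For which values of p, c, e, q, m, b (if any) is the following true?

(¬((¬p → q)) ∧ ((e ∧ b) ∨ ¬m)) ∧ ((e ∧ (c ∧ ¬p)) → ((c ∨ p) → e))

p=F, c=T, e=F, q=F, m=F, b=T

  ¬((¬p → q)) ∧ ((e ∧ b) ∨ ¬m) = True
    ¬((¬p → q)) = True
      ¬p → q = False
        ¬p = True
    (e ∧ b) ∨ ¬m = True
      e ∧ b = False
      ¬m = True
  (e ∧ (c ∧ ¬p)) → ((c ∨ p) → e) = True
    e ∧ (c ∧ ¬p) = False
      c ∧ ¬p = True
        ¬p = True
    (c ∨ p) → e = False
      c ∨ p = True
Both conjuncts True, so the formula holds.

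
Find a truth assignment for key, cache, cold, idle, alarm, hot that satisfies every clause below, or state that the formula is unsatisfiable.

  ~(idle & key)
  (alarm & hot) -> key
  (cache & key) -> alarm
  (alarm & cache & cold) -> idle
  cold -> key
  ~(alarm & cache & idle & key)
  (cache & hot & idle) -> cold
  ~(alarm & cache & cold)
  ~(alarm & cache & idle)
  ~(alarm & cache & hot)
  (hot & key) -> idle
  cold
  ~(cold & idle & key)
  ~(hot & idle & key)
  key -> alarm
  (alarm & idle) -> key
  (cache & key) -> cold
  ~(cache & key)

Unit clause (cold) forces cold = True.
In (~cold | key) only key is left, so key = True.
In (~cache | ~key) only ~cache is left, so cache = False.
In (~idle | ~key) only ~idle is left, so idle = False.
In (alarm | ~key) only alarm is left, so alarm = True.
In (~hot | idle | ~key) only ~hot is left, so hot = False.
All clauses satisfied.

key = True, cache = False, cold = True, idle = False, alarm = True, hot = False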